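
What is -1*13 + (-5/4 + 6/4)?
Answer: -51/4 ≈ -12.750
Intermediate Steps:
-1*13 + (-5/4 + 6/4) = -13 + (-5*1/4 + 6*(1/4)) = -13 + (-5/4 + 3/2) = -13 + 1/4 = -51/4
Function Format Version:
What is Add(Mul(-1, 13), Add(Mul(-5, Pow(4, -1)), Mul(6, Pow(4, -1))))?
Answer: Rational(-51, 4) ≈ -12.750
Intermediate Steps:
Add(Mul(-1, 13), Add(Mul(-5, Pow(4, -1)), Mul(6, Pow(4, -1)))) = Add(-13, Add(Mul(-5, Rational(1, 4)), Mul(6, Rational(1, 4)))) = Add(-13, Add(Rational(-5, 4), Rational(3, 2))) = Add(-13, Rational(1, 4)) = Rational(-51, 4)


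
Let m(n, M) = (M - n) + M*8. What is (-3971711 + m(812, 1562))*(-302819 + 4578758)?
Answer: -16926154873635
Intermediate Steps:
m(n, M) = -n + 9*M (m(n, M) = (M - n) + 8*M = -n + 9*M)
(-3971711 + m(812, 1562))*(-302819 + 4578758) = (-3971711 + (-1*812 + 9*1562))*(-302819 + 4578758) = (-3971711 + (-812 + 14058))*4275939 = (-3971711 + 13246)*4275939 = -3958465*4275939 = -16926154873635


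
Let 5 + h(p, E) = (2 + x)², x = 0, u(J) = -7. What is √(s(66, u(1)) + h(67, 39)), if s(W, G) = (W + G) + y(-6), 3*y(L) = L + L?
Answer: 3*√6 ≈ 7.3485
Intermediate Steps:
y(L) = 2*L/3 (y(L) = (L + L)/3 = (2*L)/3 = 2*L/3)
s(W, G) = -4 + G + W (s(W, G) = (W + G) + (⅔)*(-6) = (G + W) - 4 = -4 + G + W)
h(p, E) = -1 (h(p, E) = -5 + (2 + 0)² = -5 + 2² = -5 + 4 = -1)
√(s(66, u(1)) + h(67, 39)) = √((-4 - 7 + 66) - 1) = √(55 - 1) = √54 = 3*√6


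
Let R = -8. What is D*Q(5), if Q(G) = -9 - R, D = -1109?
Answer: 1109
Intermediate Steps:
Q(G) = -1 (Q(G) = -9 - 1*(-8) = -9 + 8 = -1)
D*Q(5) = -1109*(-1) = 1109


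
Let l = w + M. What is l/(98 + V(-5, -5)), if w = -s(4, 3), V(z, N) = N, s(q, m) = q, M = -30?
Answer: -34/93 ≈ -0.36559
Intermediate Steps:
w = -4 (w = -1*4 = -4)
l = -34 (l = -4 - 30 = -34)
l/(98 + V(-5, -5)) = -34/(98 - 5) = -34/93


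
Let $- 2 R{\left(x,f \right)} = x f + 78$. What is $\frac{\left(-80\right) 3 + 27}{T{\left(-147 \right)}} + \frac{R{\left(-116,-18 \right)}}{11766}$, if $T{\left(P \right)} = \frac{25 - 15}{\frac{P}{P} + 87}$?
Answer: $- \frac{36758789}{19610} \approx -1874.5$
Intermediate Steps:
$R{\left(x,f \right)} = -39 - \frac{f x}{2}$ ($R{\left(x,f \right)} = - \frac{x f + 78}{2} = - \frac{f x + 78}{2} = - \frac{78 + f x}{2} = -39 - \frac{f x}{2}$)
$T{\left(P \right)} = \frac{5}{44}$ ($T{\left(P \right)} = \frac{10}{1 + 87} = \frac{10}{88} = 10 \cdot \frac{1}{88} = \frac{5}{44}$)
$\frac{\left(-80\right) 3 + 27}{T{\left(-147 \right)}} + \frac{R{\left(-116,-18 \right)}}{11766} = \frac{\left(-80\right) 3 + 27}{\frac{5}{44}} + \frac{-39 - \left(-9\right) \left(-116\right)}{11766} = \left(-240 + 27\right) \frac{44}{5} + \left(-39 - 1044\right) \frac{1}{11766} = \left(-213\right) \frac{44}{5} - \frac{361}{3922} = - \frac{9372}{5} - \frac{361}{3922} = - \frac{36758789}{19610}$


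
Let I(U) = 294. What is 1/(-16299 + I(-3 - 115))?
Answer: -1/16005 ≈ -6.2480e-5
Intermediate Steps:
1/(-16299 + I(-3 - 115)) = 1/(-16299 + 294) = 1/(-16005) = -1/16005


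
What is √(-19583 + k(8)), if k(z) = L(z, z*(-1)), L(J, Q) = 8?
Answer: 15*I*√87 ≈ 139.91*I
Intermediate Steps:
k(z) = 8
√(-19583 + k(8)) = √(-19583 + 8) = √(-19575) = 15*I*√87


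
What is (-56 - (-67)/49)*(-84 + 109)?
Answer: -66925/49 ≈ -1365.8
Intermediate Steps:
(-56 - (-67)/49)*(-84 + 109) = (-56 - (-67)/49)*25 = (-56 - 1*(-67/49))*25 = (-56 + 67/49)*25 = -2677/49*25 = -66925/49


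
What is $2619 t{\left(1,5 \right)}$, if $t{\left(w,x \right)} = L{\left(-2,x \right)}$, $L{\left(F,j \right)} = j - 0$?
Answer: $13095$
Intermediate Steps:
$L{\left(F,j \right)} = j$ ($L{\left(F,j \right)} = j + 0 = j$)
$t{\left(w,x \right)} = x$
$2619 t{\left(1,5 \right)} = 2619 \cdot 5 = 13095$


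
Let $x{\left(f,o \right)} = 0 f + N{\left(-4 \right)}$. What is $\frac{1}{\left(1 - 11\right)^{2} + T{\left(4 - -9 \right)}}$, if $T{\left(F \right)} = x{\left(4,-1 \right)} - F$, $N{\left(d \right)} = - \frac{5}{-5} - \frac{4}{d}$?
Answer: $\frac{1}{89} \approx 0.011236$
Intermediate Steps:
$N{\left(d \right)} = 1 - \frac{4}{d}$ ($N{\left(d \right)} = \left(-5\right) \left(- \frac{1}{5}\right) - \frac{4}{d} = 1 - \frac{4}{d}$)
$x{\left(f,o \right)} = 2$ ($x{\left(f,o \right)} = 0 f + \frac{-4 - 4}{-4} = 0 - -2 = 0 + 2 = 2$)
$T{\left(F \right)} = 2 - F$
$\frac{1}{\left(1 - 11\right)^{2} + T{\left(4 - -9 \right)}} = \frac{1}{\left(1 - 11\right)^{2} + \left(2 - \left(4 - -9\right)\right)} = \frac{1}{\left(-10\right)^{2} + \left(2 - \left(4 + 9\right)\right)} = \frac{1}{100 + \left(2 - 13\right)} = \frac{1}{100 - 11} = \frac{1}{89}$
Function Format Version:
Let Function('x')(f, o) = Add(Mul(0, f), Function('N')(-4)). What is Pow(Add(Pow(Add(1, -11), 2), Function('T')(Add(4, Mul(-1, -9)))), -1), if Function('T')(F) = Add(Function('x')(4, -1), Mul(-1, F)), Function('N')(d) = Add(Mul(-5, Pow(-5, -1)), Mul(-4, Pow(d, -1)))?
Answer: Rational(1, 89) ≈ 0.011236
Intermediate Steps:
Function('N')(d) = Add(1, Mul(-4, Pow(d, -1))) (Function('N')(d) = Add(Mul(-5, Rational(-1, 5)), Mul(-4, Pow(d, -1))) = Add(1, Mul(-4, Pow(d, -1))))
Function('x')(f, o) = 2 (Function('x')(f, o) = Add(Mul(0, f), Mul(Pow(-4, -1), Add(-4, -4))) = Add(0, Mul(Rational(-1, 4), -8)) = Add(0, 2) = 2)
Function('T')(F) = Add(2, Mul(-1, F))
Pow(Add(Pow(Add(1, -11), 2), Function('T')(Add(4, Mul(-1, -9)))), -1) = Pow(Add(Pow(Add(1, -11), 2), Add(2, Mul(-1, Add(4, Mul(-1, -9))))), -1) = Pow(Add(Pow(-10, 2), Add(2, Mul(-1, Add(4, 9)))), -1) = Pow(Add(100, Add(2, Mul(-1, 13))), -1) = Pow(Add(100, Add(2, -13)), -1) = Pow(Add(100, -11), -1) = Pow(89, -1) = Rational(1, 89)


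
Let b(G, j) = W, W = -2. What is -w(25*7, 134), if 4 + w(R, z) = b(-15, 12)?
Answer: 6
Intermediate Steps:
b(G, j) = -2
w(R, z) = -6 (w(R, z) = -4 - 2 = -6)
-w(25*7, 134) = -1*(-6) = 6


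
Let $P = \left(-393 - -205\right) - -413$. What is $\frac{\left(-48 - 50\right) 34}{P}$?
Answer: $- \frac{3332}{225} \approx -14.809$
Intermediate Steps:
$P = 225$ ($P = \left(-393 + 205\right) + 413 = -188 + 413 = 225$)
$\frac{\left(-48 - 50\right) 34}{P} = \frac{\left(-48 - 50\right) 34}{225} = \left(-98\right) 34 \cdot \frac{1}{225} = \left(-3332\right) \frac{1}{225} = - \frac{3332}{225}$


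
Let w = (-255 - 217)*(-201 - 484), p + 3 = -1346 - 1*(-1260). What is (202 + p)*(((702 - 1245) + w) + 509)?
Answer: 36531318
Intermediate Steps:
p = -89 (p = -3 + (-1346 - 1*(-1260)) = -3 + (-1346 + 1260) = -3 - 86 = -89)
w = 323320 (w = -472*(-685) = 323320)
(202 + p)*(((702 - 1245) + w) + 509) = (202 - 89)*(((702 - 1245) + 323320) + 509) = 113*((-543 + 323320) + 509) = 113*(322777 + 509) = 113*323286 = 36531318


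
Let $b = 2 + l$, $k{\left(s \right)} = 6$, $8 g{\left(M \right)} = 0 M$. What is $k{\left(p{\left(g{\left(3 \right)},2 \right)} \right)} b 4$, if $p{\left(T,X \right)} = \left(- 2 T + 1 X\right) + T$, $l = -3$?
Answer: $-24$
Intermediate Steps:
$g{\left(M \right)} = 0$ ($g{\left(M \right)} = \frac{0 M}{8} = \frac{1}{8} \cdot 0 = 0$)
$p{\left(T,X \right)} = X - T$ ($p{\left(T,X \right)} = \left(- 2 T + X\right) + T = \left(X - 2 T\right) + T = X - T$)
$b = -1$ ($b = 2 - 3 = -1$)
$k{\left(p{\left(g{\left(3 \right)},2 \right)} \right)} b 4 = 6 \left(-1\right) 4 = \left(-6\right) 4 = -24$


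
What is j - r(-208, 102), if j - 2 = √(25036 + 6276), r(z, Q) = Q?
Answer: -100 + 4*√1957 ≈ 76.952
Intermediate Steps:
j = 2 + 4*√1957 (j = 2 + √(25036 + 6276) = 2 + √31312 = 2 + 4*√1957 ≈ 178.95)
j - r(-208, 102) = (2 + 4*√1957) - 1*102 = (2 + 4*√1957) - 102 = -100 + 4*√1957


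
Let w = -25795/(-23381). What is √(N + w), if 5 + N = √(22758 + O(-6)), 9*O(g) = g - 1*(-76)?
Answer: √(-19172186190 + 3280026966*√51223)/70143 ≈ 12.124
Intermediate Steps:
O(g) = 76/9 + g/9 (O(g) = (g - 1*(-76))/9 = (g + 76)/9 = (76 + g)/9 = 76/9 + g/9)
N = -5 + 2*√51223/3 (N = -5 + √(22758 + (76/9 + (⅑)*(-6))) = -5 + √(22758 + (76/9 - ⅔)) = -5 + √(22758 + 70/9) = -5 + √(204892/9) = -5 + 2*√51223/3 ≈ 145.88)
w = 25795/23381 (w = -25795*(-1/23381) = 25795/23381 ≈ 1.1032)
√(N + w) = √((-5 + 2*√51223/3) + 25795/23381) = √(-91110/23381 + 2*√51223/3)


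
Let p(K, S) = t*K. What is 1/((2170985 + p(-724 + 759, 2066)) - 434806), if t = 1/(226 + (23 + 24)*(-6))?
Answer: 8/13889427 ≈ 5.7598e-7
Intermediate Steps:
t = -1/56 (t = 1/(226 + 47*(-6)) = 1/(226 - 282) = 1/(-56) = -1/56 ≈ -0.017857)
p(K, S) = -K/56
1/((2170985 + p(-724 + 759, 2066)) - 434806) = 1/((2170985 - (-724 + 759)/56) - 434806) = 1/((2170985 - 1/56*35) - 434806) = 1/((2170985 - 5/8) - 434806) = 1/(17367875/8 - 434806) = 1/(13889427/8) = 8/13889427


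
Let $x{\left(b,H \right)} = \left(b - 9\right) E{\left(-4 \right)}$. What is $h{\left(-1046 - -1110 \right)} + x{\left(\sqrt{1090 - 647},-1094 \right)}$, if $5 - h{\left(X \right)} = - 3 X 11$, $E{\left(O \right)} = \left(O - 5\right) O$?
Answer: $1793 + 36 \sqrt{443} \approx 2550.7$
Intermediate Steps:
$E{\left(O \right)} = O \left(-5 + O\right)$ ($E{\left(O \right)} = \left(-5 + O\right) O = O \left(-5 + O\right)$)
$x{\left(b,H \right)} = -324 + 36 b$ ($x{\left(b,H \right)} = \left(b - 9\right) \left(- 4 \left(-5 - 4\right)\right) = \left(-9 + b\right) \left(\left(-4\right) \left(-9\right)\right) = \left(-9 + b\right) 36 = -324 + 36 b$)
$h{\left(X \right)} = 5 + 33 X$ ($h{\left(X \right)} = 5 - - 3 X 11 = 5 - - 33 X = 5 + 33 X$)
$h{\left(-1046 - -1110 \right)} + x{\left(\sqrt{1090 - 647},-1094 \right)} = \left(5 + 33 \left(-1046 - -1110\right)\right) - \left(324 - 36 \sqrt{1090 - 647}\right) = \left(5 + 33 \left(-1046 + 1110\right)\right) - \left(324 - 36 \sqrt{443}\right) = \left(5 + 33 \cdot 64\right) - \left(324 - 36 \sqrt{443}\right) = \left(5 + 2112\right) - \left(324 - 36 \sqrt{443}\right) = 2117 - \left(324 - 36 \sqrt{443}\right) = 1793 + 36 \sqrt{443}$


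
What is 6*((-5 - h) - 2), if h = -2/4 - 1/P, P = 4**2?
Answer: -309/8 ≈ -38.625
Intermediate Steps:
P = 16
h = -9/16 (h = -2/4 - 1/16 = -2*1/4 - 1*1/16 = -1/2 - 1/16 = -9/16 ≈ -0.56250)
6*((-5 - h) - 2) = 6*((-5 - 1*(-9/16)) - 2) = 6*((-5 + 9/16) - 2) = 6*(-71/16 - 2) = 6*(-103/16) = -309/8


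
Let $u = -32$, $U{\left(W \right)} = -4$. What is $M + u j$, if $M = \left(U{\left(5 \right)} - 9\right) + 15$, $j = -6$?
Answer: $194$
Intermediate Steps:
$M = 2$ ($M = \left(-4 - 9\right) + 15 = -13 + 15 = 2$)
$M + u j = 2 - -192 = 2 + 192 = 194$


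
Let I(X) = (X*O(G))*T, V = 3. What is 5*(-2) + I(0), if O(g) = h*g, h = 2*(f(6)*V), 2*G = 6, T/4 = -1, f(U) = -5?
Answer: -10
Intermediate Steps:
T = -4 (T = 4*(-1) = -4)
G = 3 (G = (1/2)*6 = 3)
h = -30 (h = 2*(-5*3) = 2*(-15) = -30)
O(g) = -30*g
I(X) = 360*X (I(X) = (X*(-30*3))*(-4) = (X*(-90))*(-4) = -90*X*(-4) = 360*X)
5*(-2) + I(0) = 5*(-2) + 360*0 = -10 + 0 = -10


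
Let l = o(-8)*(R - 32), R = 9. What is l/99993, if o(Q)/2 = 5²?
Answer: -1150/99993 ≈ -0.011501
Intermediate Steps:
o(Q) = 50 (o(Q) = 2*5² = 2*25 = 50)
l = -1150 (l = 50*(9 - 32) = 50*(-23) = -1150)
l/99993 = -1150/99993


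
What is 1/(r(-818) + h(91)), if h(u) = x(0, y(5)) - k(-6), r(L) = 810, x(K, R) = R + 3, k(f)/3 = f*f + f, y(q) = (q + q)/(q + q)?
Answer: 1/724 ≈ 0.0013812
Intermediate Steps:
y(q) = 1 (y(q) = (2*q)/((2*q)) = (2*q)*(1/(2*q)) = 1)
k(f) = 3*f + 3*f² (k(f) = 3*(f*f + f) = 3*(f² + f) = 3*(f + f²) = 3*f + 3*f²)
x(K, R) = 3 + R
h(u) = -86 (h(u) = (3 + 1) - 3*(-6)*(1 - 6) = 4 - 3*(-6)*(-5) = 4 - 1*90 = 4 - 90 = -86)
1/(r(-818) + h(91)) = 1/(810 - 86) = 1/724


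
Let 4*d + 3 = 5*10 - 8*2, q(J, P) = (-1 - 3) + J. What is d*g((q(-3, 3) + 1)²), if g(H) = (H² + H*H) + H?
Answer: 20367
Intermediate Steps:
q(J, P) = -4 + J
d = 31/4 (d = -¾ + (5*10 - 8*2)/4 = -¾ + (50 - 16)/4 = -¾ + (¼)*34 = -¾ + 17/2 = 31/4 ≈ 7.7500)
g(H) = H + 2*H² (g(H) = (H² + H²) + H = 2*H² + H = H + 2*H²)
d*g((q(-3, 3) + 1)²) = 31*(((-4 - 3) + 1)²*(1 + 2*((-4 - 3) + 1)²))/4 = 31*((-7 + 1)²*(1 + 2*(-7 + 1)²))/4 = 31*((-6)²*(1 + 2*(-6)²))/4 = 31*(36*(1 + 2*36))/4 = 31*(36*(1 + 72))/4 = 31*(36*73)/4 = (31/4)*2628 = 20367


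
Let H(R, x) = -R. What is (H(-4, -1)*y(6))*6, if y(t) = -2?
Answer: -48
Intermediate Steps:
(H(-4, -1)*y(6))*6 = (-1*(-4)*(-2))*6 = (4*(-2))*6 = -8*6 = -48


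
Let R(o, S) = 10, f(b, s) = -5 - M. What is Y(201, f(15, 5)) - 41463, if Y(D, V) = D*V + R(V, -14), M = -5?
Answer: -41453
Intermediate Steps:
f(b, s) = 0 (f(b, s) = -5 - 1*(-5) = -5 + 5 = 0)
Y(D, V) = 10 + D*V (Y(D, V) = D*V + 10 = 10 + D*V)
Y(201, f(15, 5)) - 41463 = (10 + 201*0) - 41463 = (10 + 0) - 41463 = 10 - 41463 = -41453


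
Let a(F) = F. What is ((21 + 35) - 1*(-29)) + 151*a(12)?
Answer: 1897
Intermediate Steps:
((21 + 35) - 1*(-29)) + 151*a(12) = ((21 + 35) - 1*(-29)) + 151*12 = (56 + 29) + 1812 = 85 + 1812 = 1897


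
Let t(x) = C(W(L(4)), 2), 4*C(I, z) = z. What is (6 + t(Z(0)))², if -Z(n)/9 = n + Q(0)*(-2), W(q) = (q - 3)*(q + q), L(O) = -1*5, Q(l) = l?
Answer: 169/4 ≈ 42.250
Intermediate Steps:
L(O) = -5
W(q) = 2*q*(-3 + q) (W(q) = (-3 + q)*(2*q) = 2*q*(-3 + q))
Z(n) = -9*n (Z(n) = -9*(n + 0*(-2)) = -9*(n + 0) = -9*n)
C(I, z) = z/4
t(x) = ½ (t(x) = (¼)*2 = ½)
(6 + t(Z(0)))² = (6 + ½)² = (13/2)² = 169/4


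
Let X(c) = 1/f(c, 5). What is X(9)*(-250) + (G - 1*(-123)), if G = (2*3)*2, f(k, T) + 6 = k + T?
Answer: 415/4 ≈ 103.75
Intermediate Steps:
f(k, T) = -6 + T + k (f(k, T) = -6 + (k + T) = -6 + (T + k) = -6 + T + k)
X(c) = 1/(-1 + c) (X(c) = 1/(-6 + 5 + c) = 1/(-1 + c))
G = 12 (G = 6*2 = 12)
X(9)*(-250) + (G - 1*(-123)) = -250/(-1 + 9) + (12 - 1*(-123)) = -250/8 + (12 + 123) = (⅛)*(-250) + 135 = -125/4 + 135 = 415/4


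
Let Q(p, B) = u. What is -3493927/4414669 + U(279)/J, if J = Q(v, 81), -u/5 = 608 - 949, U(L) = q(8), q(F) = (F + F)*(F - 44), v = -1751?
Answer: -8499994879/7527010645 ≈ -1.1293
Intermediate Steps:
q(F) = 2*F*(-44 + F) (q(F) = (2*F)*(-44 + F) = 2*F*(-44 + F))
U(L) = -576 (U(L) = 2*8*(-44 + 8) = 2*8*(-36) = -576)
u = 1705 (u = -5*(608 - 949) = -5*(-341) = 1705)
Q(p, B) = 1705
J = 1705
-3493927/4414669 + U(279)/J = -3493927/4414669 - 576/1705 = -8499994879/7527010645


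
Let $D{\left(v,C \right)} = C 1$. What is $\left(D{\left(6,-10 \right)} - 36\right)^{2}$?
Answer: $2116$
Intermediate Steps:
$D{\left(v,C \right)} = C$
$\left(D{\left(6,-10 \right)} - 36\right)^{2} = \left(-10 - 36\right)^{2} = \left(-46\right)^{2} = 2116$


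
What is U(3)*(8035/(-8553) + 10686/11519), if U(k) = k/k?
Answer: -1157807/98522007 ≈ -0.011752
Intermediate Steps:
U(k) = 1
U(3)*(8035/(-8553) + 10686/11519) = 1*(8035/(-8553) + 10686/11519) = 1*(8035*(-1/8553) + 10686*(1/11519)) = 1*(-8035/8553 + 10686/11519) = 1*(-1157807/98522007) = -1157807/98522007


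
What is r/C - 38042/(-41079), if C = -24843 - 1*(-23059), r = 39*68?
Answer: -10268645/18321234 ≈ -0.56048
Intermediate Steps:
r = 2652
C = -1784 (C = -24843 + 23059 = -1784)
r/C - 38042/(-41079) = 2652/(-1784) - 38042/(-41079) = 2652*(-1/1784) - 38042*(-1/41079) = -663/446 + 38042/41079 = -10268645/18321234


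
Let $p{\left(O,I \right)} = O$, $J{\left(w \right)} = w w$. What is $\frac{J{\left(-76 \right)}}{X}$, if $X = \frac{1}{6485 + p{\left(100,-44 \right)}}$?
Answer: $38034960$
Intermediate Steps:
$J{\left(w \right)} = w^{2}$
$X = \frac{1}{6585}$ ($X = \frac{1}{6485 + 100} = \frac{1}{6585} \approx 0.00015186$)
$\frac{J{\left(-76 \right)}}{X} = \left(-76\right)^{2} \frac{1}{\frac{1}{6585}} = 5776 \cdot 6585 = 38034960$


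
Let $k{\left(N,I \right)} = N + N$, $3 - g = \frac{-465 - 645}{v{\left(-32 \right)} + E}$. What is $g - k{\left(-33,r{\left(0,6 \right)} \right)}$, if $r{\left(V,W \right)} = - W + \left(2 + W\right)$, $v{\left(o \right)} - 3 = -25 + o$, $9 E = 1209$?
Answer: $\frac{19959}{241} \approx 82.817$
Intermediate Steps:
$E = \frac{403}{3}$ ($E = \frac{1}{9} \cdot 1209 = \frac{403}{3} \approx 134.33$)
$v{\left(o \right)} = -22 + o$ ($v{\left(o \right)} = 3 + \left(-25 + o\right) = -22 + o$)
$r{\left(V,W \right)} = 2$
$g = \frac{4053}{241}$ ($g = 3 - \frac{-465 - 645}{\left(-22 - 32\right) + \frac{403}{3}} = 3 - - \frac{1110}{-54 + \frac{403}{3}} = 3 - - \frac{1110}{\frac{241}{3}} = 3 - \left(-1110\right) \frac{3}{241} = 3 - - \frac{3330}{241} = 3 + \frac{3330}{241} = \frac{4053}{241} \approx 16.817$)
$k{\left(N,I \right)} = 2 N$
$g - k{\left(-33,r{\left(0,6 \right)} \right)} = \frac{4053}{241} - 2 \left(-33\right) = \frac{4053}{241} - -66 = \frac{4053}{241} + 66 = \frac{19959}{241}$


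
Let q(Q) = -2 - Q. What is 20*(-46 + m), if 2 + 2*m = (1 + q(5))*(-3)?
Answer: -760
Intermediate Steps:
m = 8 (m = -1 + ((1 + (-2 - 1*5))*(-3))/2 = -1 + ((1 + (-2 - 5))*(-3))/2 = -1 + ((1 - 7)*(-3))/2 = -1 + (-6*(-3))/2 = -1 + (½)*18 = -1 + 9 = 8)
20*(-46 + m) = 20*(-46 + 8) = 20*(-38) = -760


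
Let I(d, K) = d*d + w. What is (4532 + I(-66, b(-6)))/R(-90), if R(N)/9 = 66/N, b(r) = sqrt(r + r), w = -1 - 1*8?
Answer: -44395/33 ≈ -1345.3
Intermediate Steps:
w = -9 (w = -1 - 8 = -9)
b(r) = sqrt(2)*sqrt(r) (b(r) = sqrt(2*r) = sqrt(2)*sqrt(r))
I(d, K) = -9 + d**2 (I(d, K) = d*d - 9 = d**2 - 9 = -9 + d**2)
R(N) = 594/N (R(N) = 9*(66/N) = 594/N)
(4532 + I(-66, b(-6)))/R(-90) = (4532 + (-9 + (-66)**2))/((594/(-90))) = (4532 + (-9 + 4356))/((594*(-1/90))) = (4532 + 4347)/(-33/5) = 8879*(-5/33) = -44395/33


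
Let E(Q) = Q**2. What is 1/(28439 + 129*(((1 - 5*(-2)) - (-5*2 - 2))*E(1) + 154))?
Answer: 1/51272 ≈ 1.9504e-5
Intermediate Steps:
1/(28439 + 129*(((1 - 5*(-2)) - (-5*2 - 2))*E(1) + 154)) = 1/(28439 + 129*(((1 - 5*(-2)) - (-5*2 - 2))*1**2 + 154)) = 1/(28439 + 129*(((1 + 10) - (-10 - 2))*1 + 154)) = 1/(28439 + 129*((11 - 1*(-12))*1 + 154)) = 1/(28439 + 129*((11 + 12)*1 + 154)) = 1/(28439 + 129*(23*1 + 154)) = 1/(28439 + 129*(23 + 154)) = 1/(28439 + 129*177) = 1/(28439 + 22833) = 1/51272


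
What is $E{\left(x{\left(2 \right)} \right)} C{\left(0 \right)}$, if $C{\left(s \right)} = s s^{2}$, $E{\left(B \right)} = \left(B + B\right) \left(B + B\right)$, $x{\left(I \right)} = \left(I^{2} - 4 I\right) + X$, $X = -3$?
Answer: $0$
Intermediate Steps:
$x{\left(I \right)} = -3 + I^{2} - 4 I$ ($x{\left(I \right)} = \left(I^{2} - 4 I\right) - 3 = -3 + I^{2} - 4 I$)
$E{\left(B \right)} = 4 B^{2}$ ($E{\left(B \right)} = 2 B 2 B = 4 B^{2}$)
$C{\left(s \right)} = s^{3}$
$E{\left(x{\left(2 \right)} \right)} C{\left(0 \right)} = 4 \left(-3 + 2^{2} - 8\right)^{2} \cdot 0^{3} = 4 \left(-3 + 4 - 8\right)^{2} \cdot 0 = 4 \left(-7\right)^{2} \cdot 0 = 4 \cdot 49 \cdot 0 = 196 \cdot 0 = 0$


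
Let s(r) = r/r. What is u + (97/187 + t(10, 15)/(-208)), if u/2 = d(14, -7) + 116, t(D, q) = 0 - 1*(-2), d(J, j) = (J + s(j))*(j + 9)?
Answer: 5688717/19448 ≈ 292.51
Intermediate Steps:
s(r) = 1
d(J, j) = (1 + J)*(9 + j) (d(J, j) = (J + 1)*(j + 9) = (1 + J)*(9 + j))
t(D, q) = 2 (t(D, q) = 0 + 2 = 2)
u = 292 (u = 2*((9 - 7 + 9*14 + 14*(-7)) + 116) = 2*((9 - 7 + 126 - 98) + 116) = 2*(30 + 116) = 2*146 = 292)
u + (97/187 + t(10, 15)/(-208)) = 292 + (97/187 + 2/(-208)) = 292 + (97*(1/187) + 2*(-1/208)) = 292 + (97/187 - 1/104) = 292 + 9901/19448 = 5688717/19448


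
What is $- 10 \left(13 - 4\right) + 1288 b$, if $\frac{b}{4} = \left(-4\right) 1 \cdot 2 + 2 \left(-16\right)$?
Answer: $-206170$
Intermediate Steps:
$b = -160$ ($b = 4 \left(\left(-4\right) 1 \cdot 2 + 2 \left(-16\right)\right) = 4 \left(\left(-4\right) 2 - 32\right) = 4 \left(-8 - 32\right) = 4 \left(-40\right) = -160$)
$- 10 \left(13 - 4\right) + 1288 b = - 10 \left(13 - 4\right) + 1288 \left(-160\right) = \left(-10\right) 9 - 206080 = -90 - 206080 = -206170$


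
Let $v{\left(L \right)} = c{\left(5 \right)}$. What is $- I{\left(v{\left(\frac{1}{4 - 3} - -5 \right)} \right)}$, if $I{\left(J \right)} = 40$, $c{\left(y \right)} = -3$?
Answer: $-40$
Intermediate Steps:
$v{\left(L \right)} = -3$
$- I{\left(v{\left(\frac{1}{4 - 3} - -5 \right)} \right)} = \left(-1\right) 40 = -40$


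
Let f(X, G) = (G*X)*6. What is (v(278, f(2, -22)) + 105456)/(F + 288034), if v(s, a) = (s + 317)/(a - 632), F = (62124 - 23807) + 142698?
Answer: 13498283/60038272 ≈ 0.22483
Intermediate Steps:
f(X, G) = 6*G*X
F = 181015 (F = 38317 + 142698 = 181015)
v(s, a) = (317 + s)/(-632 + a)
(v(278, f(2, -22)) + 105456)/(F + 288034) = ((317 + 278)/(-632 + 6*(-22)*2) + 105456)/(181015 + 288034) = (595/(-632 - 264) + 105456)/469049 = (595/(-896) + 105456)*(1/469049) = (-1/896*595 + 105456)*(1/469049) = (-85/128 + 105456)*(1/469049) = (13498283/128)*(1/469049) = 13498283/60038272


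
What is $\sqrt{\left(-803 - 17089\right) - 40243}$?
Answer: $i \sqrt{58135} \approx 241.11 i$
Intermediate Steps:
$\sqrt{\left(-803 - 17089\right) - 40243} = \sqrt{-17892 - 40243} = \sqrt{-58135} = i \sqrt{58135}$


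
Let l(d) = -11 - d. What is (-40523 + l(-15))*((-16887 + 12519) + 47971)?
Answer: -1766749957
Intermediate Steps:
(-40523 + l(-15))*((-16887 + 12519) + 47971) = (-40523 + (-11 - 1*(-15)))*((-16887 + 12519) + 47971) = (-40523 + (-11 + 15))*(-4368 + 47971) = (-40523 + 4)*43603 = -40519*43603 = -1766749957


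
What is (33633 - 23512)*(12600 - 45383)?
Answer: -331796743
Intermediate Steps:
(33633 - 23512)*(12600 - 45383) = 10121*(-32783) = -331796743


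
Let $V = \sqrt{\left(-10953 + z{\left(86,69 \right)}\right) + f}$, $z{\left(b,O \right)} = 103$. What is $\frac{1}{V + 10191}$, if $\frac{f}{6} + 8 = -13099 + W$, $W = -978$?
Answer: $\frac{10191}{103951841} - \frac{8 i \sqrt{1490}}{103951841} \approx 9.8036 \cdot 10^{-5} - 2.9706 \cdot 10^{-6} i$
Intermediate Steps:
$f = -84510$ ($f = -48 + 6 \left(-13099 - 978\right) = -48 + 6 \left(-14077\right) = -48 - 84462 = -84510$)
$V = 8 i \sqrt{1490}$ ($V = \sqrt{\left(-10953 + 103\right) - 84510} = \sqrt{-10850 - 84510} = \sqrt{-95360} = 8 i \sqrt{1490} \approx 308.8 i$)
$\frac{1}{V + 10191} = \frac{1}{8 i \sqrt{1490} + 10191} = \frac{1}{10191 + 8 i \sqrt{1490}}$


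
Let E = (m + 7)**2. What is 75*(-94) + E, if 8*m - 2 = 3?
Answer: -447479/64 ≈ -6991.9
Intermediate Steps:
m = 5/8 (m = 1/4 + (1/8)*3 = 1/4 + 3/8 = 5/8 ≈ 0.62500)
E = 3721/64 (E = (5/8 + 7)**2 = (61/8)**2 = 3721/64 ≈ 58.141)
75*(-94) + E = 75*(-94) + 3721/64 = -7050 + 3721/64 = -447479/64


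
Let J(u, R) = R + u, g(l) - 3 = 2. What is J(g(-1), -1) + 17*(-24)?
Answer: -404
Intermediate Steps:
g(l) = 5 (g(l) = 3 + 2 = 5)
J(g(-1), -1) + 17*(-24) = (-1 + 5) + 17*(-24) = 4 - 408 = -404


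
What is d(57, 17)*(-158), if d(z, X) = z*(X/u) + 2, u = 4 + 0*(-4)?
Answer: -77183/2 ≈ -38592.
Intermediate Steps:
u = 4 (u = 4 + 0 = 4)
d(z, X) = 2 + X*z/4 (d(z, X) = z*(X/4) + 2 = X*z/4 + 2 = 2 + X*z/4)
d(57, 17)*(-158) = (2 + (1/4)*17*57)*(-158) = (2 + 969/4)*(-158) = (977/4)*(-158) = -77183/2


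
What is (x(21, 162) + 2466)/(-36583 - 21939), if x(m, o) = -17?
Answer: -2449/58522 ≈ -0.041848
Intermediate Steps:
(x(21, 162) + 2466)/(-36583 - 21939) = (-17 + 2466)/(-36583 - 21939) = 2449/(-58522) = 2449*(-1/58522) = -2449/58522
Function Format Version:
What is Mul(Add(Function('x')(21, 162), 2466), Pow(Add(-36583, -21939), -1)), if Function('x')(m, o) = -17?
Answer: Rational(-2449, 58522) ≈ -0.041848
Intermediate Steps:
Mul(Add(Function('x')(21, 162), 2466), Pow(Add(-36583, -21939), -1)) = Mul(Add(-17, 2466), Pow(Add(-36583, -21939), -1)) = Mul(2449, Pow(-58522, -1)) = Mul(2449, Rational(-1, 58522)) = Rational(-2449, 58522)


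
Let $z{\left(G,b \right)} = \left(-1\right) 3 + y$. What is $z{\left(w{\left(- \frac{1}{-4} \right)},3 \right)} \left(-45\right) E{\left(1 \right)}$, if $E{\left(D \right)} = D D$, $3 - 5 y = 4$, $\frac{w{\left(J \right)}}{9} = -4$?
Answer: $144$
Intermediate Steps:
$w{\left(J \right)} = -36$ ($w{\left(J \right)} = 9 \left(-4\right) = -36$)
$y = - \frac{1}{5}$ ($y = \frac{3}{5} - \frac{4}{5} = - \frac{1}{5} \approx -0.2$)
$z{\left(G,b \right)} = - \frac{16}{5}$ ($z{\left(G,b \right)} = \left(-1\right) 3 - \frac{1}{5} = -3 - \frac{1}{5} = - \frac{16}{5}$)
$E{\left(D \right)} = D^{2}$
$z{\left(w{\left(- \frac{1}{-4} \right)},3 \right)} \left(-45\right) E{\left(1 \right)} = \left(- \frac{16}{5}\right) \left(-45\right) 1^{2} = 144 \cdot 1 = 144$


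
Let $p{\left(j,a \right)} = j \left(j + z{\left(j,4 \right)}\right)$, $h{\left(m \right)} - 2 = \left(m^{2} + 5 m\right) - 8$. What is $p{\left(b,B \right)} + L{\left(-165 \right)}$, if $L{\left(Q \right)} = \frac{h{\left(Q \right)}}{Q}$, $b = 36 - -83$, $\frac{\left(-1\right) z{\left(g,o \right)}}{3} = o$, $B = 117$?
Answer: $\frac{691517}{55} \approx 12573.0$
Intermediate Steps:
$z{\left(g,o \right)} = - 3 o$
$h{\left(m \right)} = -6 + m^{2} + 5 m$ ($h{\left(m \right)} = 2 - \left(8 - m^{2} - 5 m\right) = 2 + \left(-8 + m^{2} + 5 m\right) = -6 + m^{2} + 5 m$)
$b = 119$ ($b = 36 + 83 = 119$)
$L{\left(Q \right)} = \frac{-6 + Q^{2} + 5 Q}{Q}$
$p{\left(j,a \right)} = j \left(-12 + j\right)$ ($p{\left(j,a \right)} = j \left(j - 12\right) = j \left(-12 + j\right)$)
$p{\left(b,B \right)} + L{\left(-165 \right)} = 119 \left(-12 + 119\right) - \left(160 - \frac{2}{55}\right) = 119 \cdot 107 - \frac{8798}{55} = 12733 + \left(5 - 165 + \frac{2}{55}\right) = 12733 - \frac{8798}{55} = \frac{691517}{55}$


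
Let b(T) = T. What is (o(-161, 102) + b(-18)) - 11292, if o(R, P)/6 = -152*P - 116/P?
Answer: -1773794/17 ≈ -1.0434e+5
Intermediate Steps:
o(R, P) = -912*P - 696/P (o(R, P) = 6*(-152*P - 116/P) = -912*P - 696/P)
(o(-161, 102) + b(-18)) - 11292 = ((-912*102 - 696/102) - 18) - 11292 = ((-93024 - 696*1/102) - 18) - 11292 = ((-93024 - 116/17) - 18) - 11292 = (-1581524/17 - 18) - 11292 = -1581830/17 - 11292 = -1773794/17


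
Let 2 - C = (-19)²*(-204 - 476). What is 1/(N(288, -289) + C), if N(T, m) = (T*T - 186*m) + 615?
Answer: 1/382795 ≈ 2.6124e-6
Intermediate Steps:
N(T, m) = 615 + T² - 186*m (N(T, m) = (T² - 186*m) + 615 = 615 + T² - 186*m)
C = 245482 (C = 2 - (-19)²*(-204 - 476) = 2 - 361*(-680) = 2 - 1*(-245480) = 2 + 245480 = 245482)
1/(N(288, -289) + C) = 1/((615 + 288² - 186*(-289)) + 245482) = 1/((615 + 82944 + 53754) + 245482) = 1/(137313 + 245482) = 1/382795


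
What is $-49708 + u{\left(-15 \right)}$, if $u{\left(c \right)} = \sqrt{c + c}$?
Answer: $-49708 + i \sqrt{30} \approx -49708.0 + 5.4772 i$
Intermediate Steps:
$u{\left(c \right)} = \sqrt{2} \sqrt{c}$ ($u{\left(c \right)} = \sqrt{2 c} = \sqrt{2} \sqrt{c}$)
$-49708 + u{\left(-15 \right)} = -49708 + \sqrt{2} \sqrt{-15} = -49708 + \sqrt{2} i \sqrt{15} = -49708 + i \sqrt{30}$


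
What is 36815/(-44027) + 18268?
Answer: 804248421/44027 ≈ 18267.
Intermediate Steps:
36815/(-44027) + 18268 = 36815*(-1/44027) + 18268 = -36815/44027 + 18268 = 804248421/44027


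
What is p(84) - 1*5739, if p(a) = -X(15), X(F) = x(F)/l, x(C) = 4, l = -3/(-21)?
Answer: -5767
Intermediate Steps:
l = ⅐ (l = -3*(-1/21) = ⅐ ≈ 0.14286)
X(F) = 28 (X(F) = 4/(⅐) = 4*7 = 28)
p(a) = -28 (p(a) = -1*28 = -28)
p(84) - 1*5739 = -28 - 1*5739 = -28 - 5739 = -5767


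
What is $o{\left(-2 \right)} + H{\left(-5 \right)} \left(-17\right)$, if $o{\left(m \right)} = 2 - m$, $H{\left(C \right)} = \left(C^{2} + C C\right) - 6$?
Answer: $-744$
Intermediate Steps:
$H{\left(C \right)} = -6 + 2 C^{2}$ ($H{\left(C \right)} = \left(C^{2} + C^{2}\right) - 6 = 2 C^{2} - 6 = -6 + 2 C^{2}$)
$o{\left(-2 \right)} + H{\left(-5 \right)} \left(-17\right) = \left(2 - -2\right) + \left(-6 + 2 \left(-5\right)^{2}\right) \left(-17\right) = \left(2 + 2\right) + \left(-6 + 2 \cdot 25\right) \left(-17\right) = 4 + \left(-6 + 50\right) \left(-17\right) = 4 + 44 \left(-17\right) = 4 - 748 = -744$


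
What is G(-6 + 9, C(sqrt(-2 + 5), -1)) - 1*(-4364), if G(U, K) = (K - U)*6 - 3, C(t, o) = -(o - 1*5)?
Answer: 4379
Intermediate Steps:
C(t, o) = 5 - o (C(t, o) = -(o - 5) = -(-5 + o) = 5 - o)
G(U, K) = -3 - 6*U + 6*K (G(U, K) = (-6*U + 6*K) - 3 = -3 - 6*U + 6*K)
G(-6 + 9, C(sqrt(-2 + 5), -1)) - 1*(-4364) = (-3 - 6*(-6 + 9) + 6*(5 - 1*(-1))) - 1*(-4364) = (-3 - 6*3 + 6*(5 + 1)) + 4364 = (-3 - 18 + 6*6) + 4364 = (-3 - 18 + 36) + 4364 = 15 + 4364 = 4379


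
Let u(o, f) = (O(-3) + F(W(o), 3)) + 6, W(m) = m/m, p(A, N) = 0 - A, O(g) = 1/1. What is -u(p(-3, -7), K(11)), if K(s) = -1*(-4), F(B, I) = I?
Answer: -10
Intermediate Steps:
O(g) = 1
p(A, N) = -A
W(m) = 1
K(s) = 4
u(o, f) = 10 (u(o, f) = (1 + 3) + 6 = 4 + 6 = 10)
-u(p(-3, -7), K(11)) = -1*10 = -10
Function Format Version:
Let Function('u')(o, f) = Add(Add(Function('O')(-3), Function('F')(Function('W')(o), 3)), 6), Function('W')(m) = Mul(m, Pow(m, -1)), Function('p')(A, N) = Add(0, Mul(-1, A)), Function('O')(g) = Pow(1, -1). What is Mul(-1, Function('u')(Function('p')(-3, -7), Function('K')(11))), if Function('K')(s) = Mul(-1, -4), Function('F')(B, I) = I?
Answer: -10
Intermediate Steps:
Function('O')(g) = 1
Function('p')(A, N) = Mul(-1, A)
Function('W')(m) = 1
Function('K')(s) = 4
Function('u')(o, f) = 10 (Function('u')(o, f) = Add(Add(1, 3), 6) = Add(4, 6) = 10)
Mul(-1, Function('u')(Function('p')(-3, -7), Function('K')(11))) = Mul(-1, 10) = -10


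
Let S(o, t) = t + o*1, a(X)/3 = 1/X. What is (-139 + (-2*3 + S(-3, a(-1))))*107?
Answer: -16157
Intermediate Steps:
a(X) = 3/X
S(o, t) = o + t (S(o, t) = t + o = o + t)
(-139 + (-2*3 + S(-3, a(-1))))*107 = (-139 + (-2*3 + (-3 + 3/(-1))))*107 = (-139 + (-6 + (-3 + 3*(-1))))*107 = (-139 + (-6 + (-3 - 3)))*107 = (-139 + (-6 - 6))*107 = (-139 - 12)*107 = -151*107 = -16157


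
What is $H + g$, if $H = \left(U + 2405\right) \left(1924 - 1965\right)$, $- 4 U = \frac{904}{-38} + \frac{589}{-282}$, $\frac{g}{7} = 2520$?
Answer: $- \frac{1740926735}{21432} \approx -81230.0$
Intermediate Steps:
$g = 17640$ ($g = 7 \cdot 2520 = 17640$)
$U = \frac{138655}{21432}$ ($U = - \frac{\frac{904}{-38} + \frac{589}{-282}}{4} = - \frac{904 \left(- \frac{1}{38}\right) + 589 \left(- \frac{1}{282}\right)}{4} = - \frac{- \frac{452}{19} - \frac{589}{282}}{4} = \left(- \frac{1}{4}\right) \left(- \frac{138655}{5358}\right) = \frac{138655}{21432} \approx 6.4695$)
$H = - \frac{2118987215}{21432}$ ($H = \left(\frac{138655}{21432} + 2405\right) \left(1924 - 1965\right) = \frac{51682615}{21432} \left(-41\right) = - \frac{2118987215}{21432} \approx -98870.0$)
$H + g = - \frac{2118987215}{21432} + 17640 = - \frac{1740926735}{21432}$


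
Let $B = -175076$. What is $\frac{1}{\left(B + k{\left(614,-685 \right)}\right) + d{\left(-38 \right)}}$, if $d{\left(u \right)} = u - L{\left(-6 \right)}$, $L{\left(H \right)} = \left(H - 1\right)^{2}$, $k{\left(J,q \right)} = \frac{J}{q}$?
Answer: $- \frac{685}{119987269} \approx -5.7089 \cdot 10^{-6}$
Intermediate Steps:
$L{\left(H \right)} = \left(-1 + H\right)^{2}$
$d{\left(u \right)} = -49 + u$ ($d{\left(u \right)} = u - \left(-1 - 6\right)^{2} = u - \left(-7\right)^{2} = u - 49 = -49 + u$)
$\frac{1}{\left(B + k{\left(614,-685 \right)}\right) + d{\left(-38 \right)}} = \frac{1}{\left(-175076 + \frac{614}{-685}\right) - 87} = \frac{1}{\left(-175076 + 614 \left(- \frac{1}{685}\right)\right) - 87} = \frac{1}{\left(-175076 - \frac{614}{685}\right) - 87} = \frac{1}{- \frac{119927674}{685} - 87} = \frac{1}{- \frac{119987269}{685}} = - \frac{685}{119987269}$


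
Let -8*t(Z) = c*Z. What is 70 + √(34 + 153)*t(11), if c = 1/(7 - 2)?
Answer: 70 - 11*√187/40 ≈ 66.239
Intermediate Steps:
c = ⅕ (c = 1/5 = ⅕ ≈ 0.20000)
t(Z) = -Z/40
70 + √(34 + 153)*t(11) = 70 + √(34 + 153)*(-1/40*11) = 70 + √187*(-11/40) = 70 - 11*√187/40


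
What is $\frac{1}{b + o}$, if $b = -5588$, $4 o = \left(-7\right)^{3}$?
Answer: $- \frac{4}{22695} \approx -0.00017625$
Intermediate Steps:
$o = - \frac{343}{4}$ ($o = \frac{\left(-7\right)^{3}}{4} = \frac{1}{4} \left(-343\right) = - \frac{343}{4} \approx -85.75$)
$\frac{1}{b + o} = \frac{1}{-5588 - \frac{343}{4}} = \frac{1}{- \frac{22695}{4}} = - \frac{4}{22695}$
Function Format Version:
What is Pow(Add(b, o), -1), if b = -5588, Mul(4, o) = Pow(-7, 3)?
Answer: Rational(-4, 22695) ≈ -0.00017625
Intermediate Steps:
o = Rational(-343, 4) (o = Mul(Rational(1, 4), Pow(-7, 3)) = Mul(Rational(1, 4), -343) = Rational(-343, 4) ≈ -85.750)
Pow(Add(b, o), -1) = Pow(Add(-5588, Rational(-343, 4)), -1) = Pow(Rational(-22695, 4), -1) = Rational(-4, 22695)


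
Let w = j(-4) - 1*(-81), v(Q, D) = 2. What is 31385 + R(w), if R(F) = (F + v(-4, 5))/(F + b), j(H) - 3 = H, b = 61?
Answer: 4425367/141 ≈ 31386.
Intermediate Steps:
j(H) = 3 + H
w = 80 (w = (3 - 4) - 1*(-81) = -1 + 81 = 80)
R(F) = (2 + F)/(61 + F) (R(F) = (F + 2)/(F + 61) = (2 + F)/(61 + F))
31385 + R(w) = 31385 + (2 + 80)/(61 + 80) = 31385 + 82/141 = 4425367/141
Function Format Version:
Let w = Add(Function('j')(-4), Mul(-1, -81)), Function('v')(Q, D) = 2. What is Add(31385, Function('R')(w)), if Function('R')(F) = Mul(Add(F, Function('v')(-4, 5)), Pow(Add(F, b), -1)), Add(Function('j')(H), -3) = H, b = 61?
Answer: Rational(4425367, 141) ≈ 31386.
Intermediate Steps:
Function('j')(H) = Add(3, H)
w = 80 (w = Add(Add(3, -4), Mul(-1, -81)) = Add(-1, 81) = 80)
Function('R')(F) = Mul(Pow(Add(61, F), -1), Add(2, F)) (Function('R')(F) = Mul(Add(F, 2), Pow(Add(F, 61), -1)) = Mul(Add(2, F), Pow(Add(61, F), -1)) = Mul(Pow(Add(61, F), -1), Add(2, F)))
Add(31385, Function('R')(w)) = Add(31385, Mul(Pow(Add(61, 80), -1), Add(2, 80))) = Add(31385, Mul(Pow(141, -1), 82)) = Add(31385, Mul(Rational(1, 141), 82)) = Add(31385, Rational(82, 141)) = Rational(4425367, 141)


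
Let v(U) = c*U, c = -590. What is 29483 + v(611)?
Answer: -331007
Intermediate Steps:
v(U) = -590*U
29483 + v(611) = 29483 - 590*611 = 29483 - 360490 = -331007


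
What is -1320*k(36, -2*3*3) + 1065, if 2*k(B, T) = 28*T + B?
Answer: 309945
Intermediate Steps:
k(B, T) = B/2 + 14*T (k(B, T) = (28*T + B)/2 = (B + 28*T)/2 = B/2 + 14*T)
-1320*k(36, -2*3*3) + 1065 = -1320*((½)*36 + 14*(-2*3*3)) + 1065 = -1320*(18 + 14*(-6*3)) + 1065 = -1320*(18 + 14*(-18)) + 1065 = -1320*(18 - 252) + 1065 = -1320*(-234) + 1065 = 308880 + 1065 = 309945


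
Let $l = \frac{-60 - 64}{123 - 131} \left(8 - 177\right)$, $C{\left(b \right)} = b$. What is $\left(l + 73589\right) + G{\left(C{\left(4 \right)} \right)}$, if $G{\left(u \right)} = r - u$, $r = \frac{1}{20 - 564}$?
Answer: $\frac{38605231}{544} \approx 70966.0$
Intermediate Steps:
$r = - \frac{1}{544}$ ($r = \frac{1}{-544} = - \frac{1}{544} \approx -0.0018382$)
$G{\left(u \right)} = - \frac{1}{544} - u$
$l = - \frac{5239}{2}$ ($l = - \frac{124}{-8} \left(-169\right) = \left(-124\right) \left(- \frac{1}{8}\right) \left(-169\right) = \frac{31}{2} \left(-169\right) = - \frac{5239}{2} \approx -2619.5$)
$\left(l + 73589\right) + G{\left(C{\left(4 \right)} \right)} = \left(- \frac{5239}{2} + 73589\right) - \frac{2177}{544} = \frac{141939}{2} - \frac{2177}{544} = \frac{38605231}{544}$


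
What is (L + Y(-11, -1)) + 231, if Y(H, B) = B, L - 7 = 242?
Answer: 479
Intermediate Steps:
L = 249 (L = 7 + 242 = 249)
(L + Y(-11, -1)) + 231 = (249 - 1) + 231 = 248 + 231 = 479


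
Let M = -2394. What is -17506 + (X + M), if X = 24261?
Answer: 4361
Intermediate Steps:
-17506 + (X + M) = -17506 + (24261 - 2394) = -17506 + 21867 = 4361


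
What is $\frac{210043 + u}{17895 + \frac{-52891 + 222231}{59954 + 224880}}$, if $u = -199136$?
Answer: $\frac{1553342219}{2548636885} \approx 0.60948$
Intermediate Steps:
$\frac{210043 + u}{17895 + \frac{-52891 + 222231}{59954 + 224880}} = \frac{210043 - 199136}{17895 + \frac{-52891 + 222231}{59954 + 224880}} = \frac{10907}{17895 + \frac{169340}{284834}} = \frac{10907}{17895 + 169340 \cdot \frac{1}{284834}} = \frac{10907}{17895 + \frac{84670}{142417}} = \frac{10907}{\frac{2548636885}{142417}} = 10907 \cdot \frac{142417}{2548636885} = \frac{1553342219}{2548636885}$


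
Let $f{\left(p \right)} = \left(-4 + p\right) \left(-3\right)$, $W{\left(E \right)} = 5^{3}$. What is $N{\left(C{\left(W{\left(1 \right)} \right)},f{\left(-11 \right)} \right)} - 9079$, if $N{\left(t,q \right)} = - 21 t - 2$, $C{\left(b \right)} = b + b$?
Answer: $-14331$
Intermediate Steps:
$W{\left(E \right)} = 125$
$f{\left(p \right)} = 12 - 3 p$
$C{\left(b \right)} = 2 b$
$N{\left(t,q \right)} = -2 - 21 t$
$N{\left(C{\left(W{\left(1 \right)} \right)},f{\left(-11 \right)} \right)} - 9079 = \left(-2 - 21 \cdot 2 \cdot 125\right) - 9079 = \left(-2 - 5250\right) - 9079 = -5252 - 9079 = -14331$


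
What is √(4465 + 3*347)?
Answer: √5506 ≈ 74.202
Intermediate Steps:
√(4465 + 3*347) = √(4465 + 1041) = √5506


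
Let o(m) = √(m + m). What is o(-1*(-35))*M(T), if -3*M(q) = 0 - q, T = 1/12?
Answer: √70/36 ≈ 0.23241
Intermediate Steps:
T = 1/12 ≈ 0.083333
o(m) = √2*√m (o(m) = √(2*m) = √2*√m)
M(q) = q/3 (M(q) = -(0 - q)/3 = -(-1)*q/3 = q/3)
o(-1*(-35))*M(T) = (√2*√(-1*(-35)))*((⅓)*(1/12)) = (√2*√35)*(1/36) = √70*(1/36) = √70/36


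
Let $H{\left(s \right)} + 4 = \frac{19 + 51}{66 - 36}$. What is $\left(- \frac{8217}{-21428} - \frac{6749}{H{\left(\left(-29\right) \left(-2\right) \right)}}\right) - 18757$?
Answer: $- \frac{143248289}{9740} \approx -14707.0$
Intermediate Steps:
$H{\left(s \right)} = - \frac{5}{3}$ ($H{\left(s \right)} = -4 + \frac{19 + 51}{66 - 36} = -4 + \frac{70}{30} = -4 + 70 \cdot \frac{1}{30} = -4 + \frac{7}{3} = - \frac{5}{3}$)
$\left(- \frac{8217}{-21428} - \frac{6749}{H{\left(\left(-29\right) \left(-2\right) \right)}}\right) - 18757 = \left(- \frac{8217}{-21428} - \frac{6749}{- \frac{5}{3}}\right) - 18757 = \left(\left(-8217\right) \left(- \frac{1}{21428}\right) - - \frac{20247}{5}\right) - 18757 = \left(\frac{747}{1948} + \frac{20247}{5}\right) - 18757 = \frac{39444891}{9740} - 18757 = - \frac{143248289}{9740}$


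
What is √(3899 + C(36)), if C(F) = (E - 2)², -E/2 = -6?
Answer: √3999 ≈ 63.238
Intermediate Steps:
E = 12 (E = -2*(-6) = 12)
C(F) = 100 (C(F) = (12 - 2)² = 10² = 100)
√(3899 + C(36)) = √(3899 + 100) = √3999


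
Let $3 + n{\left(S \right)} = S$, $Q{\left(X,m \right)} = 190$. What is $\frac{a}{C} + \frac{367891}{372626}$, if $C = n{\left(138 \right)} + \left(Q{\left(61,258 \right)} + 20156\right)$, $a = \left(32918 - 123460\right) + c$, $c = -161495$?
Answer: $- \frac{86380763591}{7631753106} \approx -11.319$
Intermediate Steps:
$n{\left(S \right)} = -3 + S$
$a = -252037$ ($a = \left(32918 - 123460\right) - 161495 = -90542 - 161495 = -252037$)
$C = 20481$ ($C = \left(-3 + 138\right) + \left(190 + 20156\right) = 135 + 20346 = 20481$)
$\frac{a}{C} + \frac{367891}{372626} = - \frac{252037}{20481} + \frac{367891}{372626} = - \frac{86380763591}{7631753106}$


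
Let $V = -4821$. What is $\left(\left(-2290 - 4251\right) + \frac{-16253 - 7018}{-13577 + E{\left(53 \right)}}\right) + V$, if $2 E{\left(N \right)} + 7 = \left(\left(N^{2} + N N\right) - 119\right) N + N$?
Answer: $- \frac{1001155420}{88113} \approx -11362.0$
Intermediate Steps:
$E{\left(N \right)} = - \frac{7}{2} + \frac{N}{2} + \frac{N \left(-119 + 2 N^{2}\right)}{2}$ ($E{\left(N \right)} = - \frac{7}{2} + \frac{\left(\left(N^{2} + N N\right) - 119\right) N + N}{2} = - \frac{7}{2} + \frac{\left(\left(N^{2} + N^{2}\right) - 119\right) N + N}{2} = - \frac{7}{2} + \frac{\left(2 N^{2} - 119\right) N + N}{2} = - \frac{7}{2} + \frac{\left(-119 + 2 N^{2}\right) N + N}{2} = - \frac{7}{2} + \frac{N \left(-119 + 2 N^{2}\right) + N}{2} = - \frac{7}{2} + \frac{N + N \left(-119 + 2 N^{2}\right)}{2} = - \frac{7}{2} + \left(\frac{N}{2} + \frac{N \left(-119 + 2 N^{2}\right)}{2}\right) = - \frac{7}{2} + \frac{N}{2} + \frac{N \left(-119 + 2 N^{2}\right)}{2}$)
$\left(\left(-2290 - 4251\right) + \frac{-16253 - 7018}{-13577 + E{\left(53 \right)}}\right) + V = \left(\left(-2290 - 4251\right) + \frac{-16253 - 7018}{-13577 - \left(\frac{6261}{2} - 148877\right)}\right) - 4821 = \left(\left(-2290 - 4251\right) - \frac{23271}{-13577 - - \frac{291493}{2}}\right) - 4821 = \left(-6541 - \frac{23271}{-13577 + \frac{291493}{2}}\right) - 4821 = \left(-6541 - \frac{23271}{\frac{264339}{2}}\right) - 4821 = \left(-6541 - \frac{15514}{88113}\right) - 4821 = - \frac{576362647}{88113} - 4821 = - \frac{1001155420}{88113}$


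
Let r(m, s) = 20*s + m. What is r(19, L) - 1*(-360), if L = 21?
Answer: 799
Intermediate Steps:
r(m, s) = m + 20*s
r(19, L) - 1*(-360) = (19 + 20*21) - 1*(-360) = (19 + 420) + 360 = 439 + 360 = 799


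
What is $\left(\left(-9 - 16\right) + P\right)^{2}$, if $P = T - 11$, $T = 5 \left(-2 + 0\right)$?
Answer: $2116$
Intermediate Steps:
$T = -10$ ($T = 5 \left(-2\right) = -10$)
$P = -21$ ($P = -10 - 11 = -21$)
$\left(\left(-9 - 16\right) + P\right)^{2} = \left(\left(-9 - 16\right) - 21\right)^{2} = \left(-25 - 21\right)^{2} = \left(-46\right)^{2} = 2116$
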